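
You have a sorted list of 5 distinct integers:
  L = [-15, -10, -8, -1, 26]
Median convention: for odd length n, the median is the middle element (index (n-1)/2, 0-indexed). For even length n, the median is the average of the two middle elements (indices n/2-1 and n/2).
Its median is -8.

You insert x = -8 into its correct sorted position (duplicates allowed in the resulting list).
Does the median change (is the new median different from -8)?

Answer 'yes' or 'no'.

Answer: no

Derivation:
Old median = -8
Insert x = -8
New median = -8
Changed? no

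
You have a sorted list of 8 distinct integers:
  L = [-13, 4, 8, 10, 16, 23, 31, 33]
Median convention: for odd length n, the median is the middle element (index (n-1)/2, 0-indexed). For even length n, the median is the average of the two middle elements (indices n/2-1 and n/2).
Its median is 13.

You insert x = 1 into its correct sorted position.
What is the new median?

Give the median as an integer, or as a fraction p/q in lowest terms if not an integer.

Answer: 10

Derivation:
Old list (sorted, length 8): [-13, 4, 8, 10, 16, 23, 31, 33]
Old median = 13
Insert x = 1
Old length even (8). Middle pair: indices 3,4 = 10,16.
New length odd (9). New median = single middle element.
x = 1: 1 elements are < x, 7 elements are > x.
New sorted list: [-13, 1, 4, 8, 10, 16, 23, 31, 33]
New median = 10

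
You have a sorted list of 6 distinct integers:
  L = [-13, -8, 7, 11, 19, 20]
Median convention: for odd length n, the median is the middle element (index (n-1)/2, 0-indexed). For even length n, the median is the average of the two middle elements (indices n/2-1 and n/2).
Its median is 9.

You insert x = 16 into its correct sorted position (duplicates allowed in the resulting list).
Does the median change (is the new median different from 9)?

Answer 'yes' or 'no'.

Old median = 9
Insert x = 16
New median = 11
Changed? yes

Answer: yes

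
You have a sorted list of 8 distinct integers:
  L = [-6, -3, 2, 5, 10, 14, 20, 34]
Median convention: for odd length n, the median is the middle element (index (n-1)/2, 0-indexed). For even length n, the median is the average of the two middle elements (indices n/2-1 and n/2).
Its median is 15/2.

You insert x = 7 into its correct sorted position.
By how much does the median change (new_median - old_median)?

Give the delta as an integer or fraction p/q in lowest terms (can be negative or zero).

Answer: -1/2

Derivation:
Old median = 15/2
After inserting x = 7: new sorted = [-6, -3, 2, 5, 7, 10, 14, 20, 34]
New median = 7
Delta = 7 - 15/2 = -1/2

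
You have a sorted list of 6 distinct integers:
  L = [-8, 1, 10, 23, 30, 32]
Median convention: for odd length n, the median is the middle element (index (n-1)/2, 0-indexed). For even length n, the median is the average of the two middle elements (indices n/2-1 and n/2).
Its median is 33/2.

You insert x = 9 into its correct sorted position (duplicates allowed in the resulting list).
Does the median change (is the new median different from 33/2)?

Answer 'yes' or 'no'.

Old median = 33/2
Insert x = 9
New median = 10
Changed? yes

Answer: yes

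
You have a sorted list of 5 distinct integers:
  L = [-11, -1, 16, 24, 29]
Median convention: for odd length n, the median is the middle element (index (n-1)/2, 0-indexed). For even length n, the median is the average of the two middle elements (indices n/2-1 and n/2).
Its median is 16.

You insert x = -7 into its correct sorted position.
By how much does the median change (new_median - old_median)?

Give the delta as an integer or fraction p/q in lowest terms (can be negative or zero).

Answer: -17/2

Derivation:
Old median = 16
After inserting x = -7: new sorted = [-11, -7, -1, 16, 24, 29]
New median = 15/2
Delta = 15/2 - 16 = -17/2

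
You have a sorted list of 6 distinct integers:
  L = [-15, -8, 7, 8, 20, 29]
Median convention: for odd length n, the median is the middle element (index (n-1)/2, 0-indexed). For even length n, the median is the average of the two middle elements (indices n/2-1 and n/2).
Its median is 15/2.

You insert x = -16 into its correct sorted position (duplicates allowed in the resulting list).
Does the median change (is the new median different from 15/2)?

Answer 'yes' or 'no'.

Answer: yes

Derivation:
Old median = 15/2
Insert x = -16
New median = 7
Changed? yes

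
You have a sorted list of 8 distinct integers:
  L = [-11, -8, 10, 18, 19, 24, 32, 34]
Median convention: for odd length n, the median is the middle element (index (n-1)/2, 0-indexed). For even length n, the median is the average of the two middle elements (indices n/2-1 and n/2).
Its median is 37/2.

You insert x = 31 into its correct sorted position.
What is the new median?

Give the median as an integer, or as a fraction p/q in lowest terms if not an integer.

Old list (sorted, length 8): [-11, -8, 10, 18, 19, 24, 32, 34]
Old median = 37/2
Insert x = 31
Old length even (8). Middle pair: indices 3,4 = 18,19.
New length odd (9). New median = single middle element.
x = 31: 6 elements are < x, 2 elements are > x.
New sorted list: [-11, -8, 10, 18, 19, 24, 31, 32, 34]
New median = 19

Answer: 19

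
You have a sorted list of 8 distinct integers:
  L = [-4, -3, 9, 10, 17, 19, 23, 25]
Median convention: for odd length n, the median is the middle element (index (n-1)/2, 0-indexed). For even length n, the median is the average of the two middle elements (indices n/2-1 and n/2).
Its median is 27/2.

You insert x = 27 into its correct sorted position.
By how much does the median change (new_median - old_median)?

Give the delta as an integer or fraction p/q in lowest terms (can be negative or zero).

Answer: 7/2

Derivation:
Old median = 27/2
After inserting x = 27: new sorted = [-4, -3, 9, 10, 17, 19, 23, 25, 27]
New median = 17
Delta = 17 - 27/2 = 7/2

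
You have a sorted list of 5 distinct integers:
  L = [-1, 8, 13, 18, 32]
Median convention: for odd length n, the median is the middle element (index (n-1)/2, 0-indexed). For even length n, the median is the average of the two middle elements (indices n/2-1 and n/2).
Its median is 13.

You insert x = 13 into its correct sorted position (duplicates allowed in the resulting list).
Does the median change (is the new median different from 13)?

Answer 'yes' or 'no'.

Answer: no

Derivation:
Old median = 13
Insert x = 13
New median = 13
Changed? no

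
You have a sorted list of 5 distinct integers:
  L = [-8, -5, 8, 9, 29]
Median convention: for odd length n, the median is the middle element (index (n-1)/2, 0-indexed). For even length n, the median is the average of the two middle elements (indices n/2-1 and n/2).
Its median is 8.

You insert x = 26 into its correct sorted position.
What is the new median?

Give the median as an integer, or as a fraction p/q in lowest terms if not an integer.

Answer: 17/2

Derivation:
Old list (sorted, length 5): [-8, -5, 8, 9, 29]
Old median = 8
Insert x = 26
Old length odd (5). Middle was index 2 = 8.
New length even (6). New median = avg of two middle elements.
x = 26: 4 elements are < x, 1 elements are > x.
New sorted list: [-8, -5, 8, 9, 26, 29]
New median = 17/2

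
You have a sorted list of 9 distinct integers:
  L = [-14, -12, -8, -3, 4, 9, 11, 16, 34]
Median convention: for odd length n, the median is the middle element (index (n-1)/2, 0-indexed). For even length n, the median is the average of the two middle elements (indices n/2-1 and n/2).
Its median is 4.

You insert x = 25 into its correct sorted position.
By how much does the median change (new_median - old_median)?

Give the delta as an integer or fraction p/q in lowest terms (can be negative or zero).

Old median = 4
After inserting x = 25: new sorted = [-14, -12, -8, -3, 4, 9, 11, 16, 25, 34]
New median = 13/2
Delta = 13/2 - 4 = 5/2

Answer: 5/2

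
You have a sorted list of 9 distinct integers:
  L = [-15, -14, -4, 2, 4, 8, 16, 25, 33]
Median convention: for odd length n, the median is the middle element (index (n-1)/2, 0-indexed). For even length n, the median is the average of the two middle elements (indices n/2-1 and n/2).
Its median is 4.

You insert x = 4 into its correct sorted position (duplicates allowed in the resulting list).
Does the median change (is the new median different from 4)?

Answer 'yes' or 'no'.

Old median = 4
Insert x = 4
New median = 4
Changed? no

Answer: no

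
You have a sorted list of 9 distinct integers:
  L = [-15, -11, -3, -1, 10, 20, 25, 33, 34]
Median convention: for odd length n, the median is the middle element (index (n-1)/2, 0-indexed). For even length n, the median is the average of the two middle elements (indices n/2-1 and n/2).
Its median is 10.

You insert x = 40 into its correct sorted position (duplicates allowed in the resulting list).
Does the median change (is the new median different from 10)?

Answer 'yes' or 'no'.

Old median = 10
Insert x = 40
New median = 15
Changed? yes

Answer: yes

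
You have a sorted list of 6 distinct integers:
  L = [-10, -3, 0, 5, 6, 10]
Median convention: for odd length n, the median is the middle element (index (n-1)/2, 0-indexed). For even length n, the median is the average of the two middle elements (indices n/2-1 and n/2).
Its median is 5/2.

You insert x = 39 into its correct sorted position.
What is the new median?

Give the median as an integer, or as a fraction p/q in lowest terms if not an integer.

Answer: 5

Derivation:
Old list (sorted, length 6): [-10, -3, 0, 5, 6, 10]
Old median = 5/2
Insert x = 39
Old length even (6). Middle pair: indices 2,3 = 0,5.
New length odd (7). New median = single middle element.
x = 39: 6 elements are < x, 0 elements are > x.
New sorted list: [-10, -3, 0, 5, 6, 10, 39]
New median = 5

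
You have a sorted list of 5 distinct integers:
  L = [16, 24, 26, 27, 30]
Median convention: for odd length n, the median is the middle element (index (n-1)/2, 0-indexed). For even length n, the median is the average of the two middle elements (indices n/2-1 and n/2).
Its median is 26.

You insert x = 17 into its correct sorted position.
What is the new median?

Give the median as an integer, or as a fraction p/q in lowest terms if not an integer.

Old list (sorted, length 5): [16, 24, 26, 27, 30]
Old median = 26
Insert x = 17
Old length odd (5). Middle was index 2 = 26.
New length even (6). New median = avg of two middle elements.
x = 17: 1 elements are < x, 4 elements are > x.
New sorted list: [16, 17, 24, 26, 27, 30]
New median = 25

Answer: 25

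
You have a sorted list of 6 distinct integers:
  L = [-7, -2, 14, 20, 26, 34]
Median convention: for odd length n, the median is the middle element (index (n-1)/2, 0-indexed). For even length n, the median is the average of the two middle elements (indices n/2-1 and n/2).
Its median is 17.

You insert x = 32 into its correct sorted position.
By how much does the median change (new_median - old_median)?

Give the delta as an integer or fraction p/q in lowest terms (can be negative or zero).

Answer: 3

Derivation:
Old median = 17
After inserting x = 32: new sorted = [-7, -2, 14, 20, 26, 32, 34]
New median = 20
Delta = 20 - 17 = 3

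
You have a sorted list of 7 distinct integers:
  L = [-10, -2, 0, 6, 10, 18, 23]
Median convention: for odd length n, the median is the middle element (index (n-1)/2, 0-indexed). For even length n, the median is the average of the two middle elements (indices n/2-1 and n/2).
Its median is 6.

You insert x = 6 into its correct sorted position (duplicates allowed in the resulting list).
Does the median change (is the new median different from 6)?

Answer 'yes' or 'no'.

Answer: no

Derivation:
Old median = 6
Insert x = 6
New median = 6
Changed? no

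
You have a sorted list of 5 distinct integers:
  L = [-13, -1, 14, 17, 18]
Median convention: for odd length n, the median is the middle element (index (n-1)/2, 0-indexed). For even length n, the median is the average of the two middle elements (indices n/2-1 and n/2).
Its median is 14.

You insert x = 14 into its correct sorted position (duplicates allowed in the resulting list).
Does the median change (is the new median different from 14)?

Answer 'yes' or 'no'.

Old median = 14
Insert x = 14
New median = 14
Changed? no

Answer: no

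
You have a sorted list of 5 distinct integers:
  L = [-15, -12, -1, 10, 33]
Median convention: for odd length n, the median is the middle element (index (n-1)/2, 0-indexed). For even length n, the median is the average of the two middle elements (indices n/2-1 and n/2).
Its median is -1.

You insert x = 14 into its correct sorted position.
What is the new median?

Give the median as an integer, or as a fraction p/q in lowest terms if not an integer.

Answer: 9/2

Derivation:
Old list (sorted, length 5): [-15, -12, -1, 10, 33]
Old median = -1
Insert x = 14
Old length odd (5). Middle was index 2 = -1.
New length even (6). New median = avg of two middle elements.
x = 14: 4 elements are < x, 1 elements are > x.
New sorted list: [-15, -12, -1, 10, 14, 33]
New median = 9/2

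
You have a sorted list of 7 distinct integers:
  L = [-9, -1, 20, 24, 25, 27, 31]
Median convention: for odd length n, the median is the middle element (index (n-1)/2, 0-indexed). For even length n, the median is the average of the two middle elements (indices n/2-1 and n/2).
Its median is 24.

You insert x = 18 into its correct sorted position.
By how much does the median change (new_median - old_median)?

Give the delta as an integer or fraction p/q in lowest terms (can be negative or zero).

Answer: -2

Derivation:
Old median = 24
After inserting x = 18: new sorted = [-9, -1, 18, 20, 24, 25, 27, 31]
New median = 22
Delta = 22 - 24 = -2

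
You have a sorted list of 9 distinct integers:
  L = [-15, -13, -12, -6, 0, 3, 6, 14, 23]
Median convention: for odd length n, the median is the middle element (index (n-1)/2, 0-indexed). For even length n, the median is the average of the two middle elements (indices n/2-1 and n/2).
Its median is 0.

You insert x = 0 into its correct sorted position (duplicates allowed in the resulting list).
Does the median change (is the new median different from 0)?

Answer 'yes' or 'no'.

Answer: no

Derivation:
Old median = 0
Insert x = 0
New median = 0
Changed? no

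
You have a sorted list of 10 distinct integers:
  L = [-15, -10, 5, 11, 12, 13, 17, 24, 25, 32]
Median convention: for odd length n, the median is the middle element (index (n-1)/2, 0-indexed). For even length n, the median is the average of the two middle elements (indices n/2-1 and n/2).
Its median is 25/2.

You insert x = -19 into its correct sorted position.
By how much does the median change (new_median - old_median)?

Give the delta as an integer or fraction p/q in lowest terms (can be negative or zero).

Old median = 25/2
After inserting x = -19: new sorted = [-19, -15, -10, 5, 11, 12, 13, 17, 24, 25, 32]
New median = 12
Delta = 12 - 25/2 = -1/2

Answer: -1/2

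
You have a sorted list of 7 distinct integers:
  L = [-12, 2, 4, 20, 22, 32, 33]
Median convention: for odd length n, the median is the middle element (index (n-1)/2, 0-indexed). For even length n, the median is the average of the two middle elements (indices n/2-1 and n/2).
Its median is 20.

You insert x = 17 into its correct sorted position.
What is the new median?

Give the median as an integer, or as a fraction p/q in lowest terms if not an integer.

Old list (sorted, length 7): [-12, 2, 4, 20, 22, 32, 33]
Old median = 20
Insert x = 17
Old length odd (7). Middle was index 3 = 20.
New length even (8). New median = avg of two middle elements.
x = 17: 3 elements are < x, 4 elements are > x.
New sorted list: [-12, 2, 4, 17, 20, 22, 32, 33]
New median = 37/2

Answer: 37/2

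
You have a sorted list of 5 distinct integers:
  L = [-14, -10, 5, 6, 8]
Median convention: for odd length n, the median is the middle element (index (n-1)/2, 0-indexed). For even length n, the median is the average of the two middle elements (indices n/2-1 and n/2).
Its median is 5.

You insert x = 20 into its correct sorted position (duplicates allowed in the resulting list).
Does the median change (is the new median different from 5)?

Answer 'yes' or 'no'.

Old median = 5
Insert x = 20
New median = 11/2
Changed? yes

Answer: yes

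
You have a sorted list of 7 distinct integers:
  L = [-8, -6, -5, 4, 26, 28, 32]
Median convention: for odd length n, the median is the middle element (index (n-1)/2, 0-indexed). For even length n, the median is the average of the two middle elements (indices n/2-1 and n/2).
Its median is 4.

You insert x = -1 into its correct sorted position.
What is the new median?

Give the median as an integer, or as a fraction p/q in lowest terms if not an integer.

Answer: 3/2

Derivation:
Old list (sorted, length 7): [-8, -6, -5, 4, 26, 28, 32]
Old median = 4
Insert x = -1
Old length odd (7). Middle was index 3 = 4.
New length even (8). New median = avg of two middle elements.
x = -1: 3 elements are < x, 4 elements are > x.
New sorted list: [-8, -6, -5, -1, 4, 26, 28, 32]
New median = 3/2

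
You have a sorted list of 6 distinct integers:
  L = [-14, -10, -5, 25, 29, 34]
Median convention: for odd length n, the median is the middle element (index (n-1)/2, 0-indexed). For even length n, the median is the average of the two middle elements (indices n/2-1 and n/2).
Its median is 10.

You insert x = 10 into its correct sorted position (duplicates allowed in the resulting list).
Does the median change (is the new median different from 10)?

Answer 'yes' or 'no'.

Old median = 10
Insert x = 10
New median = 10
Changed? no

Answer: no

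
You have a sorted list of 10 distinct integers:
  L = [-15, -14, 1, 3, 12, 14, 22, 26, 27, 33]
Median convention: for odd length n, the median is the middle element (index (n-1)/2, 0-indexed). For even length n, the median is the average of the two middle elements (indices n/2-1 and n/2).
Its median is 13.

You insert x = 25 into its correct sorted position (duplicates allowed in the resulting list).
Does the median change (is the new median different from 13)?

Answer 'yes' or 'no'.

Old median = 13
Insert x = 25
New median = 14
Changed? yes

Answer: yes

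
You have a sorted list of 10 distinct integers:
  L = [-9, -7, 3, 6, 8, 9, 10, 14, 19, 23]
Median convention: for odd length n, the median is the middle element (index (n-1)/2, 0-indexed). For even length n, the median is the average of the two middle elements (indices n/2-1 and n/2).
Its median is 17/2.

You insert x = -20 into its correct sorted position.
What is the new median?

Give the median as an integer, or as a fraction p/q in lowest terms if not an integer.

Answer: 8

Derivation:
Old list (sorted, length 10): [-9, -7, 3, 6, 8, 9, 10, 14, 19, 23]
Old median = 17/2
Insert x = -20
Old length even (10). Middle pair: indices 4,5 = 8,9.
New length odd (11). New median = single middle element.
x = -20: 0 elements are < x, 10 elements are > x.
New sorted list: [-20, -9, -7, 3, 6, 8, 9, 10, 14, 19, 23]
New median = 8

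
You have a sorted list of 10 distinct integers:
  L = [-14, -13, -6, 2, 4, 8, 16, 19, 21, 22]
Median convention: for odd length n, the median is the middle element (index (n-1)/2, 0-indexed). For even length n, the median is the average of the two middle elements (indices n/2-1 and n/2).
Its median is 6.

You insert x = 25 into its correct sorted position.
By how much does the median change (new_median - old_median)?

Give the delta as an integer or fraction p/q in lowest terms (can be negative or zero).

Answer: 2

Derivation:
Old median = 6
After inserting x = 25: new sorted = [-14, -13, -6, 2, 4, 8, 16, 19, 21, 22, 25]
New median = 8
Delta = 8 - 6 = 2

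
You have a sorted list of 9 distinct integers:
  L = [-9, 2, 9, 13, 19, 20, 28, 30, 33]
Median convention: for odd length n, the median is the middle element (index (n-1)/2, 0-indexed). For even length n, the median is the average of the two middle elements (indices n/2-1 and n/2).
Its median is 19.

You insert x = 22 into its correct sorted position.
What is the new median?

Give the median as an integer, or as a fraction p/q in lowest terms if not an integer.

Old list (sorted, length 9): [-9, 2, 9, 13, 19, 20, 28, 30, 33]
Old median = 19
Insert x = 22
Old length odd (9). Middle was index 4 = 19.
New length even (10). New median = avg of two middle elements.
x = 22: 6 elements are < x, 3 elements are > x.
New sorted list: [-9, 2, 9, 13, 19, 20, 22, 28, 30, 33]
New median = 39/2

Answer: 39/2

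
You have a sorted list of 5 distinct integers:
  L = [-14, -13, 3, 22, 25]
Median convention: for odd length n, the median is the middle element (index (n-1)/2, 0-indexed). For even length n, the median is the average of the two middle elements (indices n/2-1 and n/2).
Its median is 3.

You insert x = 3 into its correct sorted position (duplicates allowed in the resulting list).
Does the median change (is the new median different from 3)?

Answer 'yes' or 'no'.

Answer: no

Derivation:
Old median = 3
Insert x = 3
New median = 3
Changed? no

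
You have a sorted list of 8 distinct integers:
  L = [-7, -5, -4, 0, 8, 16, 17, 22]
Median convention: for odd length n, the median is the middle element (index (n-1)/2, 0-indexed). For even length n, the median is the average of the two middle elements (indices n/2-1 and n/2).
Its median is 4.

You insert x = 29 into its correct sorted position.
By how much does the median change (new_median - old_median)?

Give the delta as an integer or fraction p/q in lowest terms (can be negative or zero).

Old median = 4
After inserting x = 29: new sorted = [-7, -5, -4, 0, 8, 16, 17, 22, 29]
New median = 8
Delta = 8 - 4 = 4

Answer: 4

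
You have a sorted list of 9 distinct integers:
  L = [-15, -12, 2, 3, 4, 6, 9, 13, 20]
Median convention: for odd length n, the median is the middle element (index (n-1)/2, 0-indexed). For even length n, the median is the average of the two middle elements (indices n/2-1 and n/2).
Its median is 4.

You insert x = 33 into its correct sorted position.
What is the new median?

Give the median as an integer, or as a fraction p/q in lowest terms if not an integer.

Answer: 5

Derivation:
Old list (sorted, length 9): [-15, -12, 2, 3, 4, 6, 9, 13, 20]
Old median = 4
Insert x = 33
Old length odd (9). Middle was index 4 = 4.
New length even (10). New median = avg of two middle elements.
x = 33: 9 elements are < x, 0 elements are > x.
New sorted list: [-15, -12, 2, 3, 4, 6, 9, 13, 20, 33]
New median = 5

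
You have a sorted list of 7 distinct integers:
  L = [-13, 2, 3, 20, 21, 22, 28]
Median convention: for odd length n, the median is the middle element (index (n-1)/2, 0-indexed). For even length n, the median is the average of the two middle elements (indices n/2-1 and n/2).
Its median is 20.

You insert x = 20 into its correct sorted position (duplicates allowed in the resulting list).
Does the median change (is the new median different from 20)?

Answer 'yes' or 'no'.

Answer: no

Derivation:
Old median = 20
Insert x = 20
New median = 20
Changed? no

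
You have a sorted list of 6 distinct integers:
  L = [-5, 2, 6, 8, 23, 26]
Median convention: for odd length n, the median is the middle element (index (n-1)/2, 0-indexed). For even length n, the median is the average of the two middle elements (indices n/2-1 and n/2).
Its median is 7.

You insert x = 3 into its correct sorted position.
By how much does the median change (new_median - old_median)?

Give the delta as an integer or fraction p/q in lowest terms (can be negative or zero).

Answer: -1

Derivation:
Old median = 7
After inserting x = 3: new sorted = [-5, 2, 3, 6, 8, 23, 26]
New median = 6
Delta = 6 - 7 = -1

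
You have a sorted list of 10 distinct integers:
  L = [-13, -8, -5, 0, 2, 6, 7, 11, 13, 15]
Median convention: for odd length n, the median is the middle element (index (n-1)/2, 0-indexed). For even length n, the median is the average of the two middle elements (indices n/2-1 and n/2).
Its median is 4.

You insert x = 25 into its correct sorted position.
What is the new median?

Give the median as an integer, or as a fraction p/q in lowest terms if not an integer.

Answer: 6

Derivation:
Old list (sorted, length 10): [-13, -8, -5, 0, 2, 6, 7, 11, 13, 15]
Old median = 4
Insert x = 25
Old length even (10). Middle pair: indices 4,5 = 2,6.
New length odd (11). New median = single middle element.
x = 25: 10 elements are < x, 0 elements are > x.
New sorted list: [-13, -8, -5, 0, 2, 6, 7, 11, 13, 15, 25]
New median = 6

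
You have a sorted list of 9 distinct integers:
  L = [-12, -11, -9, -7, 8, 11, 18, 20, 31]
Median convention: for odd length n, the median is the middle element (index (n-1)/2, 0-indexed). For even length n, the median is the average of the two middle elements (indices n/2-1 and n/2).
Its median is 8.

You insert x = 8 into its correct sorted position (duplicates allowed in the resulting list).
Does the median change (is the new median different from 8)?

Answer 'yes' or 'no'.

Old median = 8
Insert x = 8
New median = 8
Changed? no

Answer: no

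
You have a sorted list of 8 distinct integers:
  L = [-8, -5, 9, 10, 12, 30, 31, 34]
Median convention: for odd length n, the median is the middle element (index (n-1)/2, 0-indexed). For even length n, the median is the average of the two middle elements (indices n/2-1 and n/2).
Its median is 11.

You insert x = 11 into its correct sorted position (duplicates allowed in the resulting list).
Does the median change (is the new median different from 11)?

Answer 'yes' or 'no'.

Answer: no

Derivation:
Old median = 11
Insert x = 11
New median = 11
Changed? no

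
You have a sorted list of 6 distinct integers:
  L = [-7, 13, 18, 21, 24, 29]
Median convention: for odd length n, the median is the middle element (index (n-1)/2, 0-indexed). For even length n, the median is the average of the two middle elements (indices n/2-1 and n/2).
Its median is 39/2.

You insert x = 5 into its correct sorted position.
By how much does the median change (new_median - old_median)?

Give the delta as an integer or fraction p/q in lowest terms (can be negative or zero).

Answer: -3/2

Derivation:
Old median = 39/2
After inserting x = 5: new sorted = [-7, 5, 13, 18, 21, 24, 29]
New median = 18
Delta = 18 - 39/2 = -3/2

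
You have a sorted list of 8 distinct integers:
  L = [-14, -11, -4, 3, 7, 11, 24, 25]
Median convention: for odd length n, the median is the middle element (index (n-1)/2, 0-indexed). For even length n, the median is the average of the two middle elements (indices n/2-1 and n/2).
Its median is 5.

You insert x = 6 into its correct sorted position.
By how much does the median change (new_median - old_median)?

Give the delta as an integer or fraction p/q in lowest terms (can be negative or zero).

Old median = 5
After inserting x = 6: new sorted = [-14, -11, -4, 3, 6, 7, 11, 24, 25]
New median = 6
Delta = 6 - 5 = 1

Answer: 1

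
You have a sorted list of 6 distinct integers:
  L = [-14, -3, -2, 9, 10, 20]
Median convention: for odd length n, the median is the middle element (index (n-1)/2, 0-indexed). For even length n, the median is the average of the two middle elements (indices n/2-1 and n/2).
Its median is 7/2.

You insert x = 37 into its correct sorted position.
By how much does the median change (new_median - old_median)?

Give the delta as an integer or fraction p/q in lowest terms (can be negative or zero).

Answer: 11/2

Derivation:
Old median = 7/2
After inserting x = 37: new sorted = [-14, -3, -2, 9, 10, 20, 37]
New median = 9
Delta = 9 - 7/2 = 11/2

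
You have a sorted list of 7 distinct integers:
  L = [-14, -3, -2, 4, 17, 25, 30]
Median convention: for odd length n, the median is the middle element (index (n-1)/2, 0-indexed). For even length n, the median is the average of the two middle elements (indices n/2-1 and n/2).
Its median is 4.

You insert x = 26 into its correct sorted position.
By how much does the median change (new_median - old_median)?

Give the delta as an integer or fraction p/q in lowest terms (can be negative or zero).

Answer: 13/2

Derivation:
Old median = 4
After inserting x = 26: new sorted = [-14, -3, -2, 4, 17, 25, 26, 30]
New median = 21/2
Delta = 21/2 - 4 = 13/2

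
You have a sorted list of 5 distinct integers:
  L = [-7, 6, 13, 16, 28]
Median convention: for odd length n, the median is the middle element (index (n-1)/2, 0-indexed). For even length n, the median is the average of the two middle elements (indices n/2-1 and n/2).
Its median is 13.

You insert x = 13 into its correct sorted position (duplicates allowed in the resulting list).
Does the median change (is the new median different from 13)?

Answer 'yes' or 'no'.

Old median = 13
Insert x = 13
New median = 13
Changed? no

Answer: no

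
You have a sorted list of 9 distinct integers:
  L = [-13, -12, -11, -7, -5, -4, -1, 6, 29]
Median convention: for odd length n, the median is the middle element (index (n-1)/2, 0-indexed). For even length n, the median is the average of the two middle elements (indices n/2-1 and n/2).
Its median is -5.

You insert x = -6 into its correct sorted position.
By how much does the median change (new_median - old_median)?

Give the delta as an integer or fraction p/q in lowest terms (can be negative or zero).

Old median = -5
After inserting x = -6: new sorted = [-13, -12, -11, -7, -6, -5, -4, -1, 6, 29]
New median = -11/2
Delta = -11/2 - -5 = -1/2

Answer: -1/2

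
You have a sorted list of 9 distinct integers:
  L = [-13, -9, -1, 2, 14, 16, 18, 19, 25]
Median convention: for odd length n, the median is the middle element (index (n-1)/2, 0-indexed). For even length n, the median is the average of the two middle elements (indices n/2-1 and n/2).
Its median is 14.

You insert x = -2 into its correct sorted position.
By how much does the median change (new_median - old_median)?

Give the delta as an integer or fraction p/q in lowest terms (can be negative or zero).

Answer: -6

Derivation:
Old median = 14
After inserting x = -2: new sorted = [-13, -9, -2, -1, 2, 14, 16, 18, 19, 25]
New median = 8
Delta = 8 - 14 = -6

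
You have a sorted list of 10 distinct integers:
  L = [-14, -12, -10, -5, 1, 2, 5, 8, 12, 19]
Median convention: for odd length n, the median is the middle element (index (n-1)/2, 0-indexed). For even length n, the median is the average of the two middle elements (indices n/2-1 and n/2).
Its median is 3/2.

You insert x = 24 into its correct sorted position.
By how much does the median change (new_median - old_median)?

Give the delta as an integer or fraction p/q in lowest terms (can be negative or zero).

Answer: 1/2

Derivation:
Old median = 3/2
After inserting x = 24: new sorted = [-14, -12, -10, -5, 1, 2, 5, 8, 12, 19, 24]
New median = 2
Delta = 2 - 3/2 = 1/2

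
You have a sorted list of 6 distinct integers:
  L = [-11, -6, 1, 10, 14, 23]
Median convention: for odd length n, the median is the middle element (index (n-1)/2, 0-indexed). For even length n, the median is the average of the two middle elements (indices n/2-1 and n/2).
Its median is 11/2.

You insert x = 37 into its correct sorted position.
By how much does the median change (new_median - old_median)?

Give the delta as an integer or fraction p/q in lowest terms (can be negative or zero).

Old median = 11/2
After inserting x = 37: new sorted = [-11, -6, 1, 10, 14, 23, 37]
New median = 10
Delta = 10 - 11/2 = 9/2

Answer: 9/2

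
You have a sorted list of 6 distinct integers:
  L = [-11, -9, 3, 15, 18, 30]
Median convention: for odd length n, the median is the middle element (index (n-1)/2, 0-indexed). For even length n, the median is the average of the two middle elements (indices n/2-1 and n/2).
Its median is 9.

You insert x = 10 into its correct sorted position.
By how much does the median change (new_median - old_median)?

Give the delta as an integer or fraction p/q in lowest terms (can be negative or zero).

Old median = 9
After inserting x = 10: new sorted = [-11, -9, 3, 10, 15, 18, 30]
New median = 10
Delta = 10 - 9 = 1

Answer: 1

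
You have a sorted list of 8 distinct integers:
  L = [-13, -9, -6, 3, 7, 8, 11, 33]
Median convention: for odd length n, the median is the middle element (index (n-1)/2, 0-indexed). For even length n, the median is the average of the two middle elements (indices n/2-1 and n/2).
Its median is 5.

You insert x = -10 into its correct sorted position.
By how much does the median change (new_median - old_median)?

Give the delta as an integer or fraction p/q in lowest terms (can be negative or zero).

Old median = 5
After inserting x = -10: new sorted = [-13, -10, -9, -6, 3, 7, 8, 11, 33]
New median = 3
Delta = 3 - 5 = -2

Answer: -2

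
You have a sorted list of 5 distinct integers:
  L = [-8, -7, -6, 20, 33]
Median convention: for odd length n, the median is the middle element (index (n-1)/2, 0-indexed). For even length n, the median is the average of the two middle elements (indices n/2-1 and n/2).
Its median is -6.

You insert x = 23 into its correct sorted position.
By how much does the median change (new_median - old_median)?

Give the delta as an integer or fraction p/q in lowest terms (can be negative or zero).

Answer: 13

Derivation:
Old median = -6
After inserting x = 23: new sorted = [-8, -7, -6, 20, 23, 33]
New median = 7
Delta = 7 - -6 = 13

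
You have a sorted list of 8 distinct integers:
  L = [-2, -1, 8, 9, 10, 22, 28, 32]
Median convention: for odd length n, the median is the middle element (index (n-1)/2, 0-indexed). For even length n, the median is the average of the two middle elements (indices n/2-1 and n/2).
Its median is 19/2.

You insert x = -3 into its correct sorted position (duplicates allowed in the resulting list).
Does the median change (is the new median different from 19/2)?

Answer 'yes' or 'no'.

Answer: yes

Derivation:
Old median = 19/2
Insert x = -3
New median = 9
Changed? yes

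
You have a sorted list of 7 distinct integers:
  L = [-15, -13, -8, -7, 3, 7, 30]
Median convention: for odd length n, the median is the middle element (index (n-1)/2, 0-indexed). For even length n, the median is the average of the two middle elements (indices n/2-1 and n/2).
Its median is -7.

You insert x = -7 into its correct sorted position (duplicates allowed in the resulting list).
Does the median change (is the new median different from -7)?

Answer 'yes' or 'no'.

Answer: no

Derivation:
Old median = -7
Insert x = -7
New median = -7
Changed? no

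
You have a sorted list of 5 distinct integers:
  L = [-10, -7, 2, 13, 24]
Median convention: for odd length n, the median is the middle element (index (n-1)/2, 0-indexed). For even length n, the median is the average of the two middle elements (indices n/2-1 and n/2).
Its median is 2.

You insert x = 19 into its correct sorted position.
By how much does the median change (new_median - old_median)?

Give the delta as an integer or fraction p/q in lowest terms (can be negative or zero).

Old median = 2
After inserting x = 19: new sorted = [-10, -7, 2, 13, 19, 24]
New median = 15/2
Delta = 15/2 - 2 = 11/2

Answer: 11/2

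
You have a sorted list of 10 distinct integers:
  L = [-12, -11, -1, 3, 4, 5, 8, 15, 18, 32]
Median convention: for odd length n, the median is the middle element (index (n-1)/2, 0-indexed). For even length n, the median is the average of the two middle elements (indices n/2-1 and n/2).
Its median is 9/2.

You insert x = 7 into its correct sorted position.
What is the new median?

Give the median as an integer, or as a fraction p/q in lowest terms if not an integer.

Answer: 5

Derivation:
Old list (sorted, length 10): [-12, -11, -1, 3, 4, 5, 8, 15, 18, 32]
Old median = 9/2
Insert x = 7
Old length even (10). Middle pair: indices 4,5 = 4,5.
New length odd (11). New median = single middle element.
x = 7: 6 elements are < x, 4 elements are > x.
New sorted list: [-12, -11, -1, 3, 4, 5, 7, 8, 15, 18, 32]
New median = 5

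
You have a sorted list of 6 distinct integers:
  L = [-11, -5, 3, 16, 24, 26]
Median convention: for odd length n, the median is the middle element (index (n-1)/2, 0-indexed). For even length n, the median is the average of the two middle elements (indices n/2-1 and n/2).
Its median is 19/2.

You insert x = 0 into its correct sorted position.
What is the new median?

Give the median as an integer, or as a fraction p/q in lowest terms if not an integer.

Answer: 3

Derivation:
Old list (sorted, length 6): [-11, -5, 3, 16, 24, 26]
Old median = 19/2
Insert x = 0
Old length even (6). Middle pair: indices 2,3 = 3,16.
New length odd (7). New median = single middle element.
x = 0: 2 elements are < x, 4 elements are > x.
New sorted list: [-11, -5, 0, 3, 16, 24, 26]
New median = 3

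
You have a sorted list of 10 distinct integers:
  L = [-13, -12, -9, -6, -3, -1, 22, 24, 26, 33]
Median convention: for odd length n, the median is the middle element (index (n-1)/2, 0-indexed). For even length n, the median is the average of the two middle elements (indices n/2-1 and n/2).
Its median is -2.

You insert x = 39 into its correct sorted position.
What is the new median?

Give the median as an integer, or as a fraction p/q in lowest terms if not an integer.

Answer: -1

Derivation:
Old list (sorted, length 10): [-13, -12, -9, -6, -3, -1, 22, 24, 26, 33]
Old median = -2
Insert x = 39
Old length even (10). Middle pair: indices 4,5 = -3,-1.
New length odd (11). New median = single middle element.
x = 39: 10 elements are < x, 0 elements are > x.
New sorted list: [-13, -12, -9, -6, -3, -1, 22, 24, 26, 33, 39]
New median = -1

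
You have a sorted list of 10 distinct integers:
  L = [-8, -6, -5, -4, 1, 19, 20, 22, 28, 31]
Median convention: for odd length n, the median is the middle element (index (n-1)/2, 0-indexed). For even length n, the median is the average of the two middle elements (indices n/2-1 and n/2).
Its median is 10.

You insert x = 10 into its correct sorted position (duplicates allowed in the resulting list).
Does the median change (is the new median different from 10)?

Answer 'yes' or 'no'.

Answer: no

Derivation:
Old median = 10
Insert x = 10
New median = 10
Changed? no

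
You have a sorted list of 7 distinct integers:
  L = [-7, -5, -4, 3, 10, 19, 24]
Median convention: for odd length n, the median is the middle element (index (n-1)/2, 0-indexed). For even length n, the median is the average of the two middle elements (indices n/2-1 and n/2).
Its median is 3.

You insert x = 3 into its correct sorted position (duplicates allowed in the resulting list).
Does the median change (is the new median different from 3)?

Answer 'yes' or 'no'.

Old median = 3
Insert x = 3
New median = 3
Changed? no

Answer: no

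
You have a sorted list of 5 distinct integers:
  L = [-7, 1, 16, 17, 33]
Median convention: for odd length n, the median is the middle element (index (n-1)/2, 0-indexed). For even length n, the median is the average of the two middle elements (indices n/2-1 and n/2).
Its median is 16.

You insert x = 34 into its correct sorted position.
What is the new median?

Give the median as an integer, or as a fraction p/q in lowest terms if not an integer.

Answer: 33/2

Derivation:
Old list (sorted, length 5): [-7, 1, 16, 17, 33]
Old median = 16
Insert x = 34
Old length odd (5). Middle was index 2 = 16.
New length even (6). New median = avg of two middle elements.
x = 34: 5 elements are < x, 0 elements are > x.
New sorted list: [-7, 1, 16, 17, 33, 34]
New median = 33/2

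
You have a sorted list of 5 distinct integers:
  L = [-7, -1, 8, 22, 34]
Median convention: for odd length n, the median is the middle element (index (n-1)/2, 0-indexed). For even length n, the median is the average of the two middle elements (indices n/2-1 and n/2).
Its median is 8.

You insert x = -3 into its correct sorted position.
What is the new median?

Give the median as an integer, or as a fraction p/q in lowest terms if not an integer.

Old list (sorted, length 5): [-7, -1, 8, 22, 34]
Old median = 8
Insert x = -3
Old length odd (5). Middle was index 2 = 8.
New length even (6). New median = avg of two middle elements.
x = -3: 1 elements are < x, 4 elements are > x.
New sorted list: [-7, -3, -1, 8, 22, 34]
New median = 7/2

Answer: 7/2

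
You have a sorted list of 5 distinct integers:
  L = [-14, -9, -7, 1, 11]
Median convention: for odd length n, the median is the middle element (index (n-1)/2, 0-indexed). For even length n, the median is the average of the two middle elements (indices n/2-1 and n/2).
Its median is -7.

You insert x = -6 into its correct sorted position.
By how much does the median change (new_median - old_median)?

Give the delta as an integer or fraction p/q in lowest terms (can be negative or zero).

Answer: 1/2

Derivation:
Old median = -7
After inserting x = -6: new sorted = [-14, -9, -7, -6, 1, 11]
New median = -13/2
Delta = -13/2 - -7 = 1/2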